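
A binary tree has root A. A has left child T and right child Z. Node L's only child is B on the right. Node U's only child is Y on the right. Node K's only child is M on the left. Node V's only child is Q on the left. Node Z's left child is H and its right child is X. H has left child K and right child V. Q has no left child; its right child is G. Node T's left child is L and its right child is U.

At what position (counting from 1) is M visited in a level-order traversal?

12

Level-order visits nodes level by level from the root, left to right within each level.
Level 0: A
Level 1: T, Z
Level 2: L, U, H, X
Level 3: B, Y, K, V
Level 4: M, Q
Level 5: G
Full level-order sequence: A, T, Z, L, U, H, X, B, Y, K, V, M, Q, G.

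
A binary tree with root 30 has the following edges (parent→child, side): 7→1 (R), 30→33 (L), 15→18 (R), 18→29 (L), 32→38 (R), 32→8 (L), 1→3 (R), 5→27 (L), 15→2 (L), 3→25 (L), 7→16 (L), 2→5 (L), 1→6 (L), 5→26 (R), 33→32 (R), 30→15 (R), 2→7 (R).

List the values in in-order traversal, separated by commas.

In-order visits the left subtree, then the node, then the right subtree.
At 30: go left to 33.
  At 33: no left child.
  Visit 33.
  At 33: go right to 32.
    At 32: go left to 8.
      8 is a leaf — visit 8.
    Visit 32.
    At 32: go right to 38.
      38 is a leaf — visit 38.
Visit 30.
At 30: go right to 15.
  At 15: go left to 2.
    At 2: go left to 5.
      At 5: go left to 27.
        27 is a leaf — visit 27.
      Visit 5.
      At 5: go right to 26.
        26 is a leaf — visit 26.
    Visit 2.
    At 2: go right to 7.
      At 7: go left to 16.
        16 is a leaf — visit 16.
      Visit 7.
      At 7: go right to 1.
        At 1: go left to 6.
          6 is a leaf — visit 6.
        Visit 1.
        At 1: go right to 3.
          At 3: go left to 25.
            25 is a leaf — visit 25.
          Visit 3.
          At 3: no right child.
  Visit 15.
  At 15: go right to 18.
    At 18: go left to 29.
      29 is a leaf — visit 29.
    Visit 18.
    At 18: no right child.

33, 8, 32, 38, 30, 27, 5, 26, 2, 16, 7, 6, 1, 25, 3, 15, 29, 18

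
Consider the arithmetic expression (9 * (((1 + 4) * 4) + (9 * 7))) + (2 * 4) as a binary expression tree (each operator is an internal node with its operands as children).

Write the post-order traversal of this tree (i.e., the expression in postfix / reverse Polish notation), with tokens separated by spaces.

9 1 4 + 4 * 9 7 * + * 2 4 * +

Post-order on an expression tree gives postfix notation: for each operator, emit left operand, right operand, then the operator.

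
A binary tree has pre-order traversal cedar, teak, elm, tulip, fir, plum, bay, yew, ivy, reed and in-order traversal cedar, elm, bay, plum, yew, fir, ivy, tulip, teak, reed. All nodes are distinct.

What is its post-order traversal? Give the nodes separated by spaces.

The first element of pre-order is the root; it splits in-order into left and right subtrees.
Root cedar: left subtree has 0 nodes { }, right has 9 {elm, bay, plum, yew, fir, ivy, tulip, teak, reed}.
  Root teak: left subtree has 7 nodes {elm, bay, plum, yew, fir, ivy, tulip}, right has 1 {reed}.
    Root elm: left subtree has 0 nodes { }, right has 6 {bay, plum, yew, fir, ivy, tulip}.
      Root tulip: left subtree has 5 nodes {bay, plum, yew, fir, ivy}, right has 0 { }.
        Root fir: left subtree has 3 nodes {bay, plum, yew}, right has 1 {ivy}.
          Root plum: left subtree has 1 node {bay}, right has 1 {yew}.

bay yew plum ivy fir tulip elm reed teak cedar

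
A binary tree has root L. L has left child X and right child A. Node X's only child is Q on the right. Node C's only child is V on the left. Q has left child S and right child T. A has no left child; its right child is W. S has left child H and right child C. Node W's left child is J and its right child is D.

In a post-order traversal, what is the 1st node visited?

H

Post-order visits the left subtree, then the right subtree, then the node.
At L: go left to X.
  At X: no left child.
  At X: go right to Q.
    At Q: go left to S.
      At S: go left to H.
        H is a leaf — visit H.
      At S: go right to C.
        At C: go left to V.
          V is a leaf — visit V.
        At C: no right child.
        Visit C.
      Visit S.
    At Q: go right to T.
      T is a leaf — visit T.
    Visit Q.
  Visit X.
At L: go right to A.
  At A: no left child.
  At A: go right to W.
    At W: go left to J.
      J is a leaf — visit J.
    At W: go right to D.
      D is a leaf — visit D.
    Visit W.
  Visit A.
Visit L.
Full post-order sequence: H, V, C, S, T, Q, X, J, D, W, A, L.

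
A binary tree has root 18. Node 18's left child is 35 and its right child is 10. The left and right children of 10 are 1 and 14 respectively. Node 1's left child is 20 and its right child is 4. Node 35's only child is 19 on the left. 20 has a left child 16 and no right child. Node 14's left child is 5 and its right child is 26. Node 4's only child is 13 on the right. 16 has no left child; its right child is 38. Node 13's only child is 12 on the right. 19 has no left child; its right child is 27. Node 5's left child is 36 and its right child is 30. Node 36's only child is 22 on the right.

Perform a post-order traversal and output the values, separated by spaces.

27 19 35 38 16 20 12 13 4 1 22 36 30 5 26 14 10 18

Post-order visits the left subtree, then the right subtree, then the node.
At 18: go left to 35.
  At 35: go left to 19.
    At 19: no left child.
    At 19: go right to 27.
      27 is a leaf — visit 27.
    Visit 19.
  At 35: no right child.
  Visit 35.
At 18: go right to 10.
  At 10: go left to 1.
    At 1: go left to 20.
      At 20: go left to 16.
        At 16: no left child.
        At 16: go right to 38.
          38 is a leaf — visit 38.
        Visit 16.
      At 20: no right child.
      Visit 20.
    At 1: go right to 4.
      At 4: no left child.
      At 4: go right to 13.
        At 13: no left child.
        At 13: go right to 12.
          12 is a leaf — visit 12.
        Visit 13.
      Visit 4.
    Visit 1.
  At 10: go right to 14.
    At 14: go left to 5.
      At 5: go left to 36.
        At 36: no left child.
        At 36: go right to 22.
          22 is a leaf — visit 22.
        Visit 36.
      At 5: go right to 30.
        30 is a leaf — visit 30.
      Visit 5.
    At 14: go right to 26.
      26 is a leaf — visit 26.
    Visit 14.
  Visit 10.
Visit 18.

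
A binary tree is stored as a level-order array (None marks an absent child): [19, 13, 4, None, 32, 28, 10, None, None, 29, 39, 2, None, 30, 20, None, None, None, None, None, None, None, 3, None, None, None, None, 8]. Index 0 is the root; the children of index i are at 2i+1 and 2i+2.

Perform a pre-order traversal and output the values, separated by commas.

19, 13, 32, 29, 39, 3, 4, 28, 2, 10, 30, 8, 20

Pre-order visits the node, then its left subtree, then its right subtree.
Visit 19.
At 19: go left to 13.
  Visit 13.
  At 13: no left child.
  At 13: go right to 32.
    Visit 32.
    At 32: go left to 29.
      29 is a leaf — visit 29.
    At 32: go right to 39.
      Visit 39.
      At 39: no left child.
      At 39: go right to 3.
        3 is a leaf — visit 3.
At 19: go right to 4.
  Visit 4.
  At 4: go left to 28.
    Visit 28.
    At 28: go left to 2.
      2 is a leaf — visit 2.
    At 28: no right child.
  At 4: go right to 10.
    Visit 10.
    At 10: go left to 30.
      Visit 30.
      At 30: go left to 8.
        8 is a leaf — visit 8.
      At 30: no right child.
    At 10: go right to 20.
      20 is a leaf — visit 20.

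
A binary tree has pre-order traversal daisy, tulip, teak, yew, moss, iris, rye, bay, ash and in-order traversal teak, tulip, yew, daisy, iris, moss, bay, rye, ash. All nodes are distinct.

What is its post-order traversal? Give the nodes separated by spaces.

The first element of pre-order is the root; it splits in-order into left and right subtrees.
Root daisy: left subtree has 3 nodes {teak, tulip, yew}, right has 5 {iris, moss, bay, rye, ash}.
  Root tulip: left subtree has 1 node {teak}, right has 1 {yew}.
  Root moss: left subtree has 1 node {iris}, right has 3 {bay, rye, ash}.
    Root rye: left subtree has 1 node {bay}, right has 1 {ash}.

teak yew tulip iris bay ash rye moss daisy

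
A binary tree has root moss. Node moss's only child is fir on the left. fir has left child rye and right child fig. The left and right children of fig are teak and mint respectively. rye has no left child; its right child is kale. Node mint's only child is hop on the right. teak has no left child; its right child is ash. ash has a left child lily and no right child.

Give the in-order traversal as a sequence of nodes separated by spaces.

In-order visits the left subtree, then the node, then the right subtree.
At moss: go left to fir.
  At fir: go left to rye.
    At rye: no left child.
    Visit rye.
    At rye: go right to kale.
      kale is a leaf — visit kale.
  Visit fir.
  At fir: go right to fig.
    At fig: go left to teak.
      At teak: no left child.
      Visit teak.
      At teak: go right to ash.
        At ash: go left to lily.
          lily is a leaf — visit lily.
        Visit ash.
        At ash: no right child.
    Visit fig.
    At fig: go right to mint.
      At mint: no left child.
      Visit mint.
      At mint: go right to hop.
        hop is a leaf — visit hop.
Visit moss.
At moss: no right child.

rye kale fir teak lily ash fig mint hop moss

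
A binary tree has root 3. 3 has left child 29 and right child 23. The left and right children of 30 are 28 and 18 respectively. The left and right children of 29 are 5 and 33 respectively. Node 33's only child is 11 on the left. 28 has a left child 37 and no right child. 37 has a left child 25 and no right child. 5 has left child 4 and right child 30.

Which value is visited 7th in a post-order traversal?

Post-order visits the left subtree, then the right subtree, then the node.
At 3: go left to 29.
  At 29: go left to 5.
    At 5: go left to 4.
      4 is a leaf — visit 4.
    At 5: go right to 30.
      At 30: go left to 28.
        At 28: go left to 37.
          At 37: go left to 25.
            25 is a leaf — visit 25.
          At 37: no right child.
          Visit 37.
        At 28: no right child.
        Visit 28.
      At 30: go right to 18.
        18 is a leaf — visit 18.
      Visit 30.
    Visit 5.
  At 29: go right to 33.
    At 33: go left to 11.
      11 is a leaf — visit 11.
    At 33: no right child.
    Visit 33.
  Visit 29.
At 3: go right to 23.
  23 is a leaf — visit 23.
Visit 3.
Full post-order sequence: 4, 25, 37, 28, 18, 30, 5, 11, 33, 29, 23, 3.

5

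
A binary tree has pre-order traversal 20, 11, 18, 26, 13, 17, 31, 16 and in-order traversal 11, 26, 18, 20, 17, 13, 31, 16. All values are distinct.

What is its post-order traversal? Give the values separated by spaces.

26 18 11 17 16 31 13 20

The first element of pre-order is the root; it splits in-order into left and right subtrees.
Root 20: left subtree has 3 nodes {11, 26, 18}, right has 4 {17, 13, 31, 16}.
  Root 11: left subtree has 0 nodes { }, right has 2 {26, 18}.
    Root 18: left subtree has 1 node {26}, right has 0 { }.
  Root 13: left subtree has 1 node {17}, right has 2 {31, 16}.
    Root 31: left subtree has 0 nodes { }, right has 1 {16}.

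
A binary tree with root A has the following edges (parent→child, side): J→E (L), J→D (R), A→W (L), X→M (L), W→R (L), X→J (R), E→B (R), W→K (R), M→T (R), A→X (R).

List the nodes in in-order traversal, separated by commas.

In-order visits the left subtree, then the node, then the right subtree.
At A: go left to W.
  At W: go left to R.
    R is a leaf — visit R.
  Visit W.
  At W: go right to K.
    K is a leaf — visit K.
Visit A.
At A: go right to X.
  At X: go left to M.
    At M: no left child.
    Visit M.
    At M: go right to T.
      T is a leaf — visit T.
  Visit X.
  At X: go right to J.
    At J: go left to E.
      At E: no left child.
      Visit E.
      At E: go right to B.
        B is a leaf — visit B.
    Visit J.
    At J: go right to D.
      D is a leaf — visit D.

R, W, K, A, M, T, X, E, B, J, D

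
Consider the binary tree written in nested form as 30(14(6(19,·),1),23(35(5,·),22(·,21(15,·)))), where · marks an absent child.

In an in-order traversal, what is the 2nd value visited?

In-order visits the left subtree, then the node, then the right subtree.
At 30: go left to 14.
  At 14: go left to 6.
    At 6: go left to 19.
      19 is a leaf — visit 19.
    Visit 6.
    At 6: no right child.
  Visit 14.
  At 14: go right to 1.
    1 is a leaf — visit 1.
Visit 30.
At 30: go right to 23.
  At 23: go left to 35.
    At 35: go left to 5.
      5 is a leaf — visit 5.
    Visit 35.
    At 35: no right child.
  Visit 23.
  At 23: go right to 22.
    At 22: no left child.
    Visit 22.
    At 22: go right to 21.
      At 21: go left to 15.
        15 is a leaf — visit 15.
      Visit 21.
      At 21: no right child.
Full in-order sequence: 19, 6, 14, 1, 30, 5, 35, 23, 22, 15, 21.

6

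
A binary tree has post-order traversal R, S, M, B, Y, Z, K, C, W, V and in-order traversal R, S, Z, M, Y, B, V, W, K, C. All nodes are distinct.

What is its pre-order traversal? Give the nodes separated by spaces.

The last element of post-order is the root; it splits in-order into left and right subtrees.
Root V: left subtree has 6 nodes {R, S, Z, M, Y, B}, right has 3 {W, K, C}.
  Root Z: left subtree has 2 nodes {R, S}, right has 3 {M, Y, B}.
    Root S: left subtree has 1 node {R}, right has 0 { }.
    Root Y: left subtree has 1 node {M}, right has 1 {B}.
  Root W: left subtree has 0 nodes { }, right has 2 {K, C}.
    Root C: left subtree has 1 node {K}, right has 0 { }.

V Z S R Y M B W C K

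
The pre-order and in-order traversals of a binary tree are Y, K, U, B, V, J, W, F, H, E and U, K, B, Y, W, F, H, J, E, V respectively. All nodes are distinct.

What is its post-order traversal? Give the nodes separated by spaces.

The first element of pre-order is the root; it splits in-order into left and right subtrees.
Root Y: left subtree has 3 nodes {U, K, B}, right has 6 {W, F, H, J, E, V}.
  Root K: left subtree has 1 node {U}, right has 1 {B}.
  Root V: left subtree has 5 nodes {W, F, H, J, E}, right has 0 { }.
    Root J: left subtree has 3 nodes {W, F, H}, right has 1 {E}.
      Root W: left subtree has 0 nodes { }, right has 2 {F, H}.
        Root F: left subtree has 0 nodes { }, right has 1 {H}.

U B K H F W E J V Y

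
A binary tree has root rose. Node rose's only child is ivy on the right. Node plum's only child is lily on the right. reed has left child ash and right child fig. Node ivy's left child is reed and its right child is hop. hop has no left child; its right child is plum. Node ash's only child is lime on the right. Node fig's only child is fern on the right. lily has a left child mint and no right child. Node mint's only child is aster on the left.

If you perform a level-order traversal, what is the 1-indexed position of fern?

Level-order visits nodes level by level from the root, left to right within each level.
Level 0: rose
Level 1: ivy
Level 2: reed, hop
Level 3: ash, fig, plum
Level 4: lime, fern, lily
Level 5: mint
Level 6: aster
Full level-order sequence: rose, ivy, reed, hop, ash, fig, plum, lime, fern, lily, mint, aster.

9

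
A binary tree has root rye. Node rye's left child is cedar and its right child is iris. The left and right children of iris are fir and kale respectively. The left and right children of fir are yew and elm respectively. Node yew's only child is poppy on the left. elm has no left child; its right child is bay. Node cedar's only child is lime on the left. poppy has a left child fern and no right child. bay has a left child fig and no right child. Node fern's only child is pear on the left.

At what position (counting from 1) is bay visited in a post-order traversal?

Post-order visits the left subtree, then the right subtree, then the node.
At rye: go left to cedar.
  At cedar: go left to lime.
    lime is a leaf — visit lime.
  At cedar: no right child.
  Visit cedar.
At rye: go right to iris.
  At iris: go left to fir.
    At fir: go left to yew.
      At yew: go left to poppy.
        At poppy: go left to fern.
          At fern: go left to pear.
            pear is a leaf — visit pear.
          At fern: no right child.
          Visit fern.
        At poppy: no right child.
        Visit poppy.
      At yew: no right child.
      Visit yew.
    At fir: go right to elm.
      At elm: no left child.
      At elm: go right to bay.
        At bay: go left to fig.
          fig is a leaf — visit fig.
        At bay: no right child.
        Visit bay.
      Visit elm.
    Visit fir.
  At iris: go right to kale.
    kale is a leaf — visit kale.
  Visit iris.
Visit rye.
Full post-order sequence: lime, cedar, pear, fern, poppy, yew, fig, bay, elm, fir, kale, iris, rye.

8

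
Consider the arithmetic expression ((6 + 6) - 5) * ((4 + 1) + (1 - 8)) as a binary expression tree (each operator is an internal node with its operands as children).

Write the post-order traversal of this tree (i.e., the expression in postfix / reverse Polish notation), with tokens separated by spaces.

Post-order on an expression tree gives postfix notation: for each operator, emit left operand, right operand, then the operator.

6 6 + 5 - 4 1 + 1 8 - + *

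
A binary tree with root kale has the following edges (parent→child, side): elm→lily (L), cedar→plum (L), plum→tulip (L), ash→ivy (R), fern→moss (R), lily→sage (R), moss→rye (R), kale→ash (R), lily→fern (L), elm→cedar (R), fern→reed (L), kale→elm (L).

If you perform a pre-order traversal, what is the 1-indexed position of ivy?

13

Pre-order visits the node, then its left subtree, then its right subtree.
Visit kale.
At kale: go left to elm.
  Visit elm.
  At elm: go left to lily.
    Visit lily.
    At lily: go left to fern.
      Visit fern.
      At fern: go left to reed.
        reed is a leaf — visit reed.
      At fern: go right to moss.
        Visit moss.
        At moss: no left child.
        At moss: go right to rye.
          rye is a leaf — visit rye.
    At lily: go right to sage.
      sage is a leaf — visit sage.
  At elm: go right to cedar.
    Visit cedar.
    At cedar: go left to plum.
      Visit plum.
      At plum: go left to tulip.
        tulip is a leaf — visit tulip.
      At plum: no right child.
    At cedar: no right child.
At kale: go right to ash.
  Visit ash.
  At ash: no left child.
  At ash: go right to ivy.
    ivy is a leaf — visit ivy.
Full pre-order sequence: kale, elm, lily, fern, reed, moss, rye, sage, cedar, plum, tulip, ash, ivy.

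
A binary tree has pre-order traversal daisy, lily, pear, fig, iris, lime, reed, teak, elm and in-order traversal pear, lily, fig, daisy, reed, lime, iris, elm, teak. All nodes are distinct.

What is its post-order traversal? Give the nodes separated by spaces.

The first element of pre-order is the root; it splits in-order into left and right subtrees.
Root daisy: left subtree has 3 nodes {pear, lily, fig}, right has 5 {reed, lime, iris, elm, teak}.
  Root lily: left subtree has 1 node {pear}, right has 1 {fig}.
  Root iris: left subtree has 2 nodes {reed, lime}, right has 2 {elm, teak}.
    Root lime: left subtree has 1 node {reed}, right has 0 { }.
    Root teak: left subtree has 1 node {elm}, right has 0 { }.

pear fig lily reed lime elm teak iris daisy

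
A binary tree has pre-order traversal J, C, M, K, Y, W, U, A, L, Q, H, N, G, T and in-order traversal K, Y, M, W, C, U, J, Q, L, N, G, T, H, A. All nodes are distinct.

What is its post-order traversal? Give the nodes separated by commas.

Y, K, W, M, U, C, Q, T, G, N, H, L, A, J

The first element of pre-order is the root; it splits in-order into left and right subtrees.
Root J: left subtree has 6 nodes {K, Y, M, W, C, U}, right has 7 {Q, L, N, G, T, H, A}.
  Root C: left subtree has 4 nodes {K, Y, M, W}, right has 1 {U}.
    Root M: left subtree has 2 nodes {K, Y}, right has 1 {W}.
      Root K: left subtree has 0 nodes { }, right has 1 {Y}.
  Root A: left subtree has 6 nodes {Q, L, N, G, T, H}, right has 0 { }.
    Root L: left subtree has 1 node {Q}, right has 4 {N, G, T, H}.
      Root H: left subtree has 3 nodes {N, G, T}, right has 0 { }.
        Root N: left subtree has 0 nodes { }, right has 2 {G, T}.
          Root G: left subtree has 0 nodes { }, right has 1 {T}.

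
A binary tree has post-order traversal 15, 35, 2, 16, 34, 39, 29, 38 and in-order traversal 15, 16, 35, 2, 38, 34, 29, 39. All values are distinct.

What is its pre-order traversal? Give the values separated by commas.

38, 16, 15, 2, 35, 29, 34, 39

The last element of post-order is the root; it splits in-order into left and right subtrees.
Root 38: left subtree has 4 nodes {15, 16, 35, 2}, right has 3 {34, 29, 39}.
  Root 16: left subtree has 1 node {15}, right has 2 {35, 2}.
    Root 2: left subtree has 1 node {35}, right has 0 { }.
  Root 29: left subtree has 1 node {34}, right has 1 {39}.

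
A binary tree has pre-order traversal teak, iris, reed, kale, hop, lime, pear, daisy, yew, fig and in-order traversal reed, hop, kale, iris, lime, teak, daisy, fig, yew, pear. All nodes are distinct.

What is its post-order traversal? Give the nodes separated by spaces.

The first element of pre-order is the root; it splits in-order into left and right subtrees.
Root teak: left subtree has 5 nodes {reed, hop, kale, iris, lime}, right has 4 {daisy, fig, yew, pear}.
  Root iris: left subtree has 3 nodes {reed, hop, kale}, right has 1 {lime}.
    Root reed: left subtree has 0 nodes { }, right has 2 {hop, kale}.
      Root kale: left subtree has 1 node {hop}, right has 0 { }.
  Root pear: left subtree has 3 nodes {daisy, fig, yew}, right has 0 { }.
    Root daisy: left subtree has 0 nodes { }, right has 2 {fig, yew}.
      Root yew: left subtree has 1 node {fig}, right has 0 { }.

hop kale reed lime iris fig yew daisy pear teak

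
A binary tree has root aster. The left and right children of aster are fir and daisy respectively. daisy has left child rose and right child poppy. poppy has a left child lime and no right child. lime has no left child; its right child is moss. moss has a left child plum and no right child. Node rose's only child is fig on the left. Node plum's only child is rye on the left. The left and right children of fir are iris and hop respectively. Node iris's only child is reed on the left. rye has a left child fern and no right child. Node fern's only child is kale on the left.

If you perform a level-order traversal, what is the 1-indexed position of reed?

Level-order visits nodes level by level from the root, left to right within each level.
Level 0: aster
Level 1: fir, daisy
Level 2: iris, hop, rose, poppy
Level 3: reed, fig, lime
Level 4: moss
Level 5: plum
Level 6: rye
Level 7: fern
Level 8: kale
Full level-order sequence: aster, fir, daisy, iris, hop, rose, poppy, reed, fig, lime, moss, plum, rye, fern, kale.

8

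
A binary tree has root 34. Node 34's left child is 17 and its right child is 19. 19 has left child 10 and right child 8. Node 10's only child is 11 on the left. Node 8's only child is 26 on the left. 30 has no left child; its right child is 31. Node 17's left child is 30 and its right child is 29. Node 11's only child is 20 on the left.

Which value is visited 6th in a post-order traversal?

11

Post-order visits the left subtree, then the right subtree, then the node.
At 34: go left to 17.
  At 17: go left to 30.
    At 30: no left child.
    At 30: go right to 31.
      31 is a leaf — visit 31.
    Visit 30.
  At 17: go right to 29.
    29 is a leaf — visit 29.
  Visit 17.
At 34: go right to 19.
  At 19: go left to 10.
    At 10: go left to 11.
      At 11: go left to 20.
        20 is a leaf — visit 20.
      At 11: no right child.
      Visit 11.
    At 10: no right child.
    Visit 10.
  At 19: go right to 8.
    At 8: go left to 26.
      26 is a leaf — visit 26.
    At 8: no right child.
    Visit 8.
  Visit 19.
Visit 34.
Full post-order sequence: 31, 30, 29, 17, 20, 11, 10, 26, 8, 19, 34.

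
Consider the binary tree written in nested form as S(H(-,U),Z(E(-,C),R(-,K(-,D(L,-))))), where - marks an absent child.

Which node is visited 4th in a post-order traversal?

E

Post-order visits the left subtree, then the right subtree, then the node.
At S: go left to H.
  At H: no left child.
  At H: go right to U.
    U is a leaf — visit U.
  Visit H.
At S: go right to Z.
  At Z: go left to E.
    At E: no left child.
    At E: go right to C.
      C is a leaf — visit C.
    Visit E.
  At Z: go right to R.
    At R: no left child.
    At R: go right to K.
      At K: no left child.
      At K: go right to D.
        At D: go left to L.
          L is a leaf — visit L.
        At D: no right child.
        Visit D.
      Visit K.
    Visit R.
  Visit Z.
Visit S.
Full post-order sequence: U, H, C, E, L, D, K, R, Z, S.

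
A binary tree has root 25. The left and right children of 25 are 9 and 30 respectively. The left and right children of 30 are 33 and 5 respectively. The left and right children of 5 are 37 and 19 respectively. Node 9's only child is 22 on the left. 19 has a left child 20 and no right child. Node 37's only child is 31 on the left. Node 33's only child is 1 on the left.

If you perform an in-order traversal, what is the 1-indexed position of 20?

10

In-order visits the left subtree, then the node, then the right subtree.
At 25: go left to 9.
  At 9: go left to 22.
    22 is a leaf — visit 22.
  Visit 9.
  At 9: no right child.
Visit 25.
At 25: go right to 30.
  At 30: go left to 33.
    At 33: go left to 1.
      1 is a leaf — visit 1.
    Visit 33.
    At 33: no right child.
  Visit 30.
  At 30: go right to 5.
    At 5: go left to 37.
      At 37: go left to 31.
        31 is a leaf — visit 31.
      Visit 37.
      At 37: no right child.
    Visit 5.
    At 5: go right to 19.
      At 19: go left to 20.
        20 is a leaf — visit 20.
      Visit 19.
      At 19: no right child.
Full in-order sequence: 22, 9, 25, 1, 33, 30, 31, 37, 5, 20, 19.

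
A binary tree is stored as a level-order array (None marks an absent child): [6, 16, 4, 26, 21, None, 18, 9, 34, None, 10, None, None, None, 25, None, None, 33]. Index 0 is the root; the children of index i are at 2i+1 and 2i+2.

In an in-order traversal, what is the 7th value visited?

In-order visits the left subtree, then the node, then the right subtree.
At 6: go left to 16.
  At 16: go left to 26.
    At 26: go left to 9.
      9 is a leaf — visit 9.
    Visit 26.
    At 26: go right to 34.
      At 34: go left to 33.
        33 is a leaf — visit 33.
      Visit 34.
      At 34: no right child.
  Visit 16.
  At 16: go right to 21.
    At 21: no left child.
    Visit 21.
    At 21: go right to 10.
      10 is a leaf — visit 10.
Visit 6.
At 6: go right to 4.
  At 4: no left child.
  Visit 4.
  At 4: go right to 18.
    At 18: no left child.
    Visit 18.
    At 18: go right to 25.
      25 is a leaf — visit 25.
Full in-order sequence: 9, 26, 33, 34, 16, 21, 10, 6, 4, 18, 25.

10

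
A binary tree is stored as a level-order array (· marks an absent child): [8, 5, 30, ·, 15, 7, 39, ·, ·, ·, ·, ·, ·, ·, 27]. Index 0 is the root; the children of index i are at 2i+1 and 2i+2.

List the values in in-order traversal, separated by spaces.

In-order visits the left subtree, then the node, then the right subtree.
At 8: go left to 5.
  At 5: no left child.
  Visit 5.
  At 5: go right to 15.
    15 is a leaf — visit 15.
Visit 8.
At 8: go right to 30.
  At 30: go left to 7.
    7 is a leaf — visit 7.
  Visit 30.
  At 30: go right to 39.
    At 39: no left child.
    Visit 39.
    At 39: go right to 27.
      27 is a leaf — visit 27.

5 15 8 7 30 39 27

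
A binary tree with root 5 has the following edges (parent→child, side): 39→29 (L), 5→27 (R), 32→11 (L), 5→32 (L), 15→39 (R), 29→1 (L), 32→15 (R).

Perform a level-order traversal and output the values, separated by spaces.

Level-order visits nodes level by level from the root, left to right within each level.
Level 0: 5
Level 1: 32, 27
Level 2: 11, 15
Level 3: 39
Level 4: 29
Level 5: 1

5 32 27 11 15 39 29 1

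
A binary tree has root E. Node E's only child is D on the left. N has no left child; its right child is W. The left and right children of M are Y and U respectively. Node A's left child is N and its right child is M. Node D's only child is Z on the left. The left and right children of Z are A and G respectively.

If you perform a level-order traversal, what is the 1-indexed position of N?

Level-order visits nodes level by level from the root, left to right within each level.
Level 0: E
Level 1: D
Level 2: Z
Level 3: A, G
Level 4: N, M
Level 5: W, Y, U
Full level-order sequence: E, D, Z, A, G, N, M, W, Y, U.

6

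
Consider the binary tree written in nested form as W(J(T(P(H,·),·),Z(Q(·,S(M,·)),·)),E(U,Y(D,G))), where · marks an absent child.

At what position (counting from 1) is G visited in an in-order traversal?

In-order visits the left subtree, then the node, then the right subtree.
At W: go left to J.
  At J: go left to T.
    At T: go left to P.
      At P: go left to H.
        H is a leaf — visit H.
      Visit P.
      At P: no right child.
    Visit T.
    At T: no right child.
  Visit J.
  At J: go right to Z.
    At Z: go left to Q.
      At Q: no left child.
      Visit Q.
      At Q: go right to S.
        At S: go left to M.
          M is a leaf — visit M.
        Visit S.
        At S: no right child.
    Visit Z.
    At Z: no right child.
Visit W.
At W: go right to E.
  At E: go left to U.
    U is a leaf — visit U.
  Visit E.
  At E: go right to Y.
    At Y: go left to D.
      D is a leaf — visit D.
    Visit Y.
    At Y: go right to G.
      G is a leaf — visit G.
Full in-order sequence: H, P, T, J, Q, M, S, Z, W, U, E, D, Y, G.

14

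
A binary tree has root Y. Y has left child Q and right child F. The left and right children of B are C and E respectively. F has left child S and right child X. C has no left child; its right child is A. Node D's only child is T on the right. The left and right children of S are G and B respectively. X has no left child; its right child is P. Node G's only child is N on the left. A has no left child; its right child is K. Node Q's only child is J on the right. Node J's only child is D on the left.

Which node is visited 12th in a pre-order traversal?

A

Pre-order visits the node, then its left subtree, then its right subtree.
Visit Y.
At Y: go left to Q.
  Visit Q.
  At Q: no left child.
  At Q: go right to J.
    Visit J.
    At J: go left to D.
      Visit D.
      At D: no left child.
      At D: go right to T.
        T is a leaf — visit T.
    At J: no right child.
At Y: go right to F.
  Visit F.
  At F: go left to S.
    Visit S.
    At S: go left to G.
      Visit G.
      At G: go left to N.
        N is a leaf — visit N.
      At G: no right child.
    At S: go right to B.
      Visit B.
      At B: go left to C.
        Visit C.
        At C: no left child.
        At C: go right to A.
          Visit A.
          At A: no left child.
          At A: go right to K.
            K is a leaf — visit K.
      At B: go right to E.
        E is a leaf — visit E.
  At F: go right to X.
    Visit X.
    At X: no left child.
    At X: go right to P.
      P is a leaf — visit P.
Full pre-order sequence: Y, Q, J, D, T, F, S, G, N, B, C, A, K, E, X, P.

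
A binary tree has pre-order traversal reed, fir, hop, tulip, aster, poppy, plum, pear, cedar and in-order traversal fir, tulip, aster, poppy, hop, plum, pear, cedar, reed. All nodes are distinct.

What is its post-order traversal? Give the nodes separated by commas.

poppy, aster, tulip, cedar, pear, plum, hop, fir, reed

The first element of pre-order is the root; it splits in-order into left and right subtrees.
Root reed: left subtree has 8 nodes {fir, tulip, aster, poppy, hop, plum, pear, cedar}, right has 0 { }.
  Root fir: left subtree has 0 nodes { }, right has 7 {tulip, aster, poppy, hop, plum, pear, cedar}.
    Root hop: left subtree has 3 nodes {tulip, aster, poppy}, right has 3 {plum, pear, cedar}.
      Root tulip: left subtree has 0 nodes { }, right has 2 {aster, poppy}.
        Root aster: left subtree has 0 nodes { }, right has 1 {poppy}.
      Root plum: left subtree has 0 nodes { }, right has 2 {pear, cedar}.
        Root pear: left subtree has 0 nodes { }, right has 1 {cedar}.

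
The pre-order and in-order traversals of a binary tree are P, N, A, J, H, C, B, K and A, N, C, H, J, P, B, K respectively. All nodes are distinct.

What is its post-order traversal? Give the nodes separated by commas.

A, C, H, J, N, K, B, P

The first element of pre-order is the root; it splits in-order into left and right subtrees.
Root P: left subtree has 5 nodes {A, N, C, H, J}, right has 2 {B, K}.
  Root N: left subtree has 1 node {A}, right has 3 {C, H, J}.
    Root J: left subtree has 2 nodes {C, H}, right has 0 { }.
      Root H: left subtree has 1 node {C}, right has 0 { }.
  Root B: left subtree has 0 nodes { }, right has 1 {K}.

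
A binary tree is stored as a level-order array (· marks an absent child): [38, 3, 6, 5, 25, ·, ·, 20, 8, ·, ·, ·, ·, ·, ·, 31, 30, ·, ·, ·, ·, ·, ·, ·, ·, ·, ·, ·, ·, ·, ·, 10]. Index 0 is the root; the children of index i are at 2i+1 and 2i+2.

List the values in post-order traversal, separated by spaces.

10 31 30 20 8 5 25 3 6 38

Post-order visits the left subtree, then the right subtree, then the node.
At 38: go left to 3.
  At 3: go left to 5.
    At 5: go left to 20.
      At 20: go left to 31.
        At 31: go left to 10.
          10 is a leaf — visit 10.
        At 31: no right child.
        Visit 31.
      At 20: go right to 30.
        30 is a leaf — visit 30.
      Visit 20.
    At 5: go right to 8.
      8 is a leaf — visit 8.
    Visit 5.
  At 3: go right to 25.
    25 is a leaf — visit 25.
  Visit 3.
At 38: go right to 6.
  6 is a leaf — visit 6.
Visit 38.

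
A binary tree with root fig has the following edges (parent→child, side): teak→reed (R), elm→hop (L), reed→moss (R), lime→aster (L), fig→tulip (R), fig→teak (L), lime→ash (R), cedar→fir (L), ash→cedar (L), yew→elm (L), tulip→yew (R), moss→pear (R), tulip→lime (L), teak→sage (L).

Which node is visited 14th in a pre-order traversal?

Pre-order visits the node, then its left subtree, then its right subtree.
Visit fig.
At fig: go left to teak.
  Visit teak.
  At teak: go left to sage.
    sage is a leaf — visit sage.
  At teak: go right to reed.
    Visit reed.
    At reed: no left child.
    At reed: go right to moss.
      Visit moss.
      At moss: no left child.
      At moss: go right to pear.
        pear is a leaf — visit pear.
At fig: go right to tulip.
  Visit tulip.
  At tulip: go left to lime.
    Visit lime.
    At lime: go left to aster.
      aster is a leaf — visit aster.
    At lime: go right to ash.
      Visit ash.
      At ash: go left to cedar.
        Visit cedar.
        At cedar: go left to fir.
          fir is a leaf — visit fir.
        At cedar: no right child.
      At ash: no right child.
  At tulip: go right to yew.
    Visit yew.
    At yew: go left to elm.
      Visit elm.
      At elm: go left to hop.
        hop is a leaf — visit hop.
      At elm: no right child.
    At yew: no right child.
Full pre-order sequence: fig, teak, sage, reed, moss, pear, tulip, lime, aster, ash, cedar, fir, yew, elm, hop.

elm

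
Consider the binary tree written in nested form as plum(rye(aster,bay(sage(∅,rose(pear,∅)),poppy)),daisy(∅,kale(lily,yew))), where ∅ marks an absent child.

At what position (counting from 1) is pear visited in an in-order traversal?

4

In-order visits the left subtree, then the node, then the right subtree.
At plum: go left to rye.
  At rye: go left to aster.
    aster is a leaf — visit aster.
  Visit rye.
  At rye: go right to bay.
    At bay: go left to sage.
      At sage: no left child.
      Visit sage.
      At sage: go right to rose.
        At rose: go left to pear.
          pear is a leaf — visit pear.
        Visit rose.
        At rose: no right child.
    Visit bay.
    At bay: go right to poppy.
      poppy is a leaf — visit poppy.
Visit plum.
At plum: go right to daisy.
  At daisy: no left child.
  Visit daisy.
  At daisy: go right to kale.
    At kale: go left to lily.
      lily is a leaf — visit lily.
    Visit kale.
    At kale: go right to yew.
      yew is a leaf — visit yew.
Full in-order sequence: aster, rye, sage, pear, rose, bay, poppy, plum, daisy, lily, kale, yew.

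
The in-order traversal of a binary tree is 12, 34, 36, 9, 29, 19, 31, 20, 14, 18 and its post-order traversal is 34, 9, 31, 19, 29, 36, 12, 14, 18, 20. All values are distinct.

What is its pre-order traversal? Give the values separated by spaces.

20 12 36 34 29 9 19 31 18 14

The last element of post-order is the root; it splits in-order into left and right subtrees.
Root 20: left subtree has 7 nodes {12, 34, 36, 9, 29, 19, 31}, right has 2 {14, 18}.
  Root 12: left subtree has 0 nodes { }, right has 6 {34, 36, 9, 29, 19, 31}.
    Root 36: left subtree has 1 node {34}, right has 4 {9, 29, 19, 31}.
      Root 29: left subtree has 1 node {9}, right has 2 {19, 31}.
        Root 19: left subtree has 0 nodes { }, right has 1 {31}.
  Root 18: left subtree has 1 node {14}, right has 0 { }.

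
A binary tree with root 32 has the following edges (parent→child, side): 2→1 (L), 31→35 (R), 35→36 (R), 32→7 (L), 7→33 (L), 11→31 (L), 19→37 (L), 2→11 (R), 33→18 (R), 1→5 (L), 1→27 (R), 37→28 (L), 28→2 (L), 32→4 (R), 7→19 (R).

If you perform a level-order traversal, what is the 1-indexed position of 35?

Level-order visits nodes level by level from the root, left to right within each level.
Level 0: 32
Level 1: 7, 4
Level 2: 33, 19
Level 3: 18, 37
Level 4: 28
Level 5: 2
Level 6: 1, 11
Level 7: 5, 27, 31
Level 8: 35
Level 9: 36
Full level-order sequence: 32, 7, 4, 33, 19, 18, 37, 28, 2, 1, 11, 5, 27, 31, 35, 36.

15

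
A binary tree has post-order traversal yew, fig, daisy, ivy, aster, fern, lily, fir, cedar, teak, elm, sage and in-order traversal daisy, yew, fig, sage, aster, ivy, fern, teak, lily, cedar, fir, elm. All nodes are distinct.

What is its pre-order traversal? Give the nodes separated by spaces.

The last element of post-order is the root; it splits in-order into left and right subtrees.
Root sage: left subtree has 3 nodes {daisy, yew, fig}, right has 8 {aster, ivy, fern, teak, lily, cedar, fir, elm}.
  Root daisy: left subtree has 0 nodes { }, right has 2 {yew, fig}.
    Root fig: left subtree has 1 node {yew}, right has 0 { }.
  Root elm: left subtree has 7 nodes {aster, ivy, fern, teak, lily, cedar, fir}, right has 0 { }.
    Root teak: left subtree has 3 nodes {aster, ivy, fern}, right has 3 {lily, cedar, fir}.
      Root fern: left subtree has 2 nodes {aster, ivy}, right has 0 { }.
        Root aster: left subtree has 0 nodes { }, right has 1 {ivy}.
      Root cedar: left subtree has 1 node {lily}, right has 1 {fir}.

sage daisy fig yew elm teak fern aster ivy cedar lily fir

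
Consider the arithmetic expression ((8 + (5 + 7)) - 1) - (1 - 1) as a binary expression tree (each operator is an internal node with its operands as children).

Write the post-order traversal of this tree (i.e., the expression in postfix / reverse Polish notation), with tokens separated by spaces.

Post-order on an expression tree gives postfix notation: for each operator, emit left operand, right operand, then the operator.

8 5 7 + + 1 - 1 1 - -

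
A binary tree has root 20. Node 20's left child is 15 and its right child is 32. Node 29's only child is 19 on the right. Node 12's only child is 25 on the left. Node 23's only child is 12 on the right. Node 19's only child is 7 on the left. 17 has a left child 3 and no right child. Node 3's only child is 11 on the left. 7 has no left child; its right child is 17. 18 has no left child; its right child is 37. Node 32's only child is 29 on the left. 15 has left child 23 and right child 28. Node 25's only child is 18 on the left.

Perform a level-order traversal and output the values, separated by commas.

20, 15, 32, 23, 28, 29, 12, 19, 25, 7, 18, 17, 37, 3, 11

Level-order visits nodes level by level from the root, left to right within each level.
Level 0: 20
Level 1: 15, 32
Level 2: 23, 28, 29
Level 3: 12, 19
Level 4: 25, 7
Level 5: 18, 17
Level 6: 37, 3
Level 7: 11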